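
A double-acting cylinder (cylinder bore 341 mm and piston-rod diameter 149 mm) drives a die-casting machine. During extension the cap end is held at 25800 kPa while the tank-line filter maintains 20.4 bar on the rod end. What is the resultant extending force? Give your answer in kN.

Cap-side area A_cap = π/4 × (341 mm)² = 91330 mm^2
Rod-side annular area A_ann = π/4 × (341² − 149²) = 73890 mm^2
Net thrust = P_cap·A_cap − P_rod·A_ann = 2356 kN − 150.7 kN

F ≈ 2210 kN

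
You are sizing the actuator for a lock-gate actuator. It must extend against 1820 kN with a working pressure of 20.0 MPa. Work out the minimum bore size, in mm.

Extension force acts on the full piston face: F = P × (π/4)D².
D = √(4F / (πP)) = √(4 × 1820 kN / (π × 20.0 MPa))

D ≈ 340 mm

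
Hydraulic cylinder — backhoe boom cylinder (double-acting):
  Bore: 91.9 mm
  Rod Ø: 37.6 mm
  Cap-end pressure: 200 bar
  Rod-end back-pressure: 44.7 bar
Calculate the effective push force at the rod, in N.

F ≈ 1.08e5 N

Cap-side area A_cap = π/4 × (91.9 mm)² = 6633 mm^2
Rod-side annular area A_ann = π/4 × (91.9² − 37.6²) = 5523 mm^2
Net thrust = P_cap·A_cap − P_rod·A_ann = 1.327e5 N − 24690 N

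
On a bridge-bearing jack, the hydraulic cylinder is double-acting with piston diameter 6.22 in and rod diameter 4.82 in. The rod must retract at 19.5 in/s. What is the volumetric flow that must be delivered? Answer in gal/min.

Q ≈ 61.5 gal/min

Rod-side annular area A_ann = π/4 × (6.22² − 4.82²) = 12.14 in^2
Q = A × v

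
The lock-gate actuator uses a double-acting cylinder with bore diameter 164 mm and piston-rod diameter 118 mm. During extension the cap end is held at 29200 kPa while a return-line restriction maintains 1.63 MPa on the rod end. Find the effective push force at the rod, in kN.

Cap-side area A_cap = π/4 × (164 mm)² = 21120 mm^2
Rod-side annular area A_ann = π/4 × (164² − 118²) = 10190 mm^2
Net thrust = P_cap·A_cap − P_rod·A_ann = 616.8 kN − 16.61 kN

F ≈ 600 kN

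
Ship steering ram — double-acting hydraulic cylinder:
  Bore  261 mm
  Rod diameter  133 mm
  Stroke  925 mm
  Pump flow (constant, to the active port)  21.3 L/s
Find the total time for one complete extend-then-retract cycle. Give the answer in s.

Cap-side area A_cap = π/4 × (261 mm)² = 53500 mm^2
Rod-side annular area A_ann = π/4 × (261² − 133²) = 39610 mm^2
t_ext = A_cap·L/Q = 2.323 s
t_ret = A_ann·L/Q = 1.720 s
t_cycle = t_ext + t_ret

t ≈ 4.04 s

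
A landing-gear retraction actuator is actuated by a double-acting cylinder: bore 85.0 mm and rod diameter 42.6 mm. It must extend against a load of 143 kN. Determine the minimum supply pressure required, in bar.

Cap-side area A_cap = π/4 × (85.0 mm)² = 5675 mm^2
P = F / A = 143 kN / A

P ≈ 252 bar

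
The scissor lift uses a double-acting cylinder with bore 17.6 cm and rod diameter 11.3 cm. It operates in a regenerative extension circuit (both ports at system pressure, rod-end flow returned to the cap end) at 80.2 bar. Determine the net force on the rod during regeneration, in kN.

F ≈ 80.4 kN

With equal pressure on both faces, forces on the annular region cancel; the net push is pressure × rod cross-section.
Rod cross-section A_rod = π/4 × (11.3 cm)² = 100.3 cm^2
F = P × A_rod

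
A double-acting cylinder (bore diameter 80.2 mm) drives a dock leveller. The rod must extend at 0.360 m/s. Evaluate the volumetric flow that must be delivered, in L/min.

Cap-side area A_cap = π/4 × (80.2 mm)² = 5052 mm^2
Q = A × v

Q ≈ 109 L/min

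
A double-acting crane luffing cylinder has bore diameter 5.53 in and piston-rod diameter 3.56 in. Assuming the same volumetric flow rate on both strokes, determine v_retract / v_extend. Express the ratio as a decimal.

Cap-side area A_cap = π/4 × (5.53 in)² = 24.02 in^2
Rod-side annular area A_ann = π/4 × (5.53² − 3.56²) = 14.06 in^2
For equal Q, v ∝ 1/A, so v_ret/v_ext = A_cap/A_ann.

v_ret/v_ext ≈ 1.71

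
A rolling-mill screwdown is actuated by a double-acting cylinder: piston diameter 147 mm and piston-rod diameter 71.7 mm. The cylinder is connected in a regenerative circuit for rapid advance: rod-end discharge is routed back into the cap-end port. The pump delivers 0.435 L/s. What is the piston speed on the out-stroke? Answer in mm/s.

In regeneration the rod-end outflow joins the pump flow into the cap end, so the net volume the pump must supply per unit advance equals the rod cross-section area.
Rod cross-section A_rod = π/4 × (71.7 mm)² = 4038 mm^2
v = Q_pump / A_rod

v ≈ 108 mm/s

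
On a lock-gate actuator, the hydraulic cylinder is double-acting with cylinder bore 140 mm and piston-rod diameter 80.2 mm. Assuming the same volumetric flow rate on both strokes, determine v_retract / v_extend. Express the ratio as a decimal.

Cap-side area A_cap = π/4 × (140 mm)² = 15390 mm^2
Rod-side annular area A_ann = π/4 × (140² − 80.2²) = 10340 mm^2
For equal Q, v ∝ 1/A, so v_ret/v_ext = A_cap/A_ann.

v_ret/v_ext ≈ 1.49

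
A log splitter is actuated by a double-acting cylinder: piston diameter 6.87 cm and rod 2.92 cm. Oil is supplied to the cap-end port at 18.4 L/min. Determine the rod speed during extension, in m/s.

Cap-side area A_cap = π/4 × (6.87 cm)² = 37.07 cm^2
v = Q / A

v ≈ 0.0827 m/s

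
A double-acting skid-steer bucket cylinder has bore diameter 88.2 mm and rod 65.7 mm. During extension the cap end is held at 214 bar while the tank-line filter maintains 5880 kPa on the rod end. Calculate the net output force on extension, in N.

Cap-side area A_cap = π/4 × (88.2 mm)² = 6110 mm^2
Rod-side annular area A_ann = π/4 × (88.2² − 65.7²) = 2720 mm^2
Net thrust = P_cap·A_cap − P_rod·A_ann = 1.307e5 N − 15990 N

F ≈ 1.15e5 N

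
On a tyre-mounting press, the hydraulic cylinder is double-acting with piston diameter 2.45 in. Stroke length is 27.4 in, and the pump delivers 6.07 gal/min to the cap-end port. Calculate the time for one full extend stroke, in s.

Cap-side area A_cap = π/4 × (2.45 in)² = 4.714 in^2
Swept volume V = A × L; t = V / Q = A·L / Q

t ≈ 5.53 s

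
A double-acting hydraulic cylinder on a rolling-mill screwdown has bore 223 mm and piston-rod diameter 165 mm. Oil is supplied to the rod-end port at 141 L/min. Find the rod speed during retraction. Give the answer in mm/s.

Rod-side annular area A_ann = π/4 × (223² − 165²) = 17670 mm^2
Flow into the rod-end port fills the annular volume.
v = Q / A

v ≈ 133 mm/s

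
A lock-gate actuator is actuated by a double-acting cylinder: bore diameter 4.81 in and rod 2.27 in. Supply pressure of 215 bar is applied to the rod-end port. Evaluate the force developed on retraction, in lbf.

F ≈ 44000 lbf

Rod-side annular area A_ann = π/4 × (4.81² − 2.27²) = 14.12 in^2
On retraction the pressure acts on the annular area (bore minus rod).
F = P × A_ann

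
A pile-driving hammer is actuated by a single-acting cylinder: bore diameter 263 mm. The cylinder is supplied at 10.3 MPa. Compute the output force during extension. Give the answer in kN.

F ≈ 560 kN

Cap-side area A_cap = π/4 × (263 mm)² = 54330 mm^2
F = P × A_cap = 10.3 MPa × A_cap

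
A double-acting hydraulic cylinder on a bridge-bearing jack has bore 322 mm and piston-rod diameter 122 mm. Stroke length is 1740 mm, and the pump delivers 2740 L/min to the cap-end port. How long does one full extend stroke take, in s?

t ≈ 3.10 s

Cap-side area A_cap = π/4 × (322 mm)² = 81430 mm^2
Swept volume V = A × L; t = V / Q = A·L / Q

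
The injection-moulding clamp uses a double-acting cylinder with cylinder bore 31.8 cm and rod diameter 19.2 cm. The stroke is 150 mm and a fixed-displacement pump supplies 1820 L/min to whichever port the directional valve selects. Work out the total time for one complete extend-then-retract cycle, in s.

t ≈ 0.642 s

Cap-side area A_cap = π/4 × (31.8 cm)² = 794.2 cm^2
Rod-side annular area A_ann = π/4 × (31.8² − 19.2²) = 504.7 cm^2
t_ext = A_cap·L/Q = 0.3927 s
t_ret = A_ann·L/Q = 0.2496 s
t_cycle = t_ext + t_ret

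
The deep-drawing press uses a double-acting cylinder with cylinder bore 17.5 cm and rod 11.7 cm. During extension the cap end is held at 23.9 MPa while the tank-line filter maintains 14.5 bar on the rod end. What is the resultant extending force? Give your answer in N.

Cap-side area A_cap = π/4 × (17.5 cm)² = 240.5 cm^2
Rod-side annular area A_ann = π/4 × (17.5² − 11.7²) = 133.0 cm^2
Net thrust = P_cap·A_cap − P_rod·A_ann = 5.749e5 N − 19290 N

F ≈ 5.56e5 N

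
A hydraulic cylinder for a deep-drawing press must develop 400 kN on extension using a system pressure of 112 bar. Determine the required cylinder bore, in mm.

Extension force acts on the full piston face: F = P × (π/4)D².
D = √(4F / (πP)) = √(4 × 400 kN / (π × 112 bar))

D ≈ 213 mm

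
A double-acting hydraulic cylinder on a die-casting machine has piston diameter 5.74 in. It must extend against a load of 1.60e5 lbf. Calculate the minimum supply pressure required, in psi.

P ≈ 6180 psi

Cap-side area A_cap = π/4 × (5.74 in)² = 25.88 in^2
P = F / A = 1.60e5 lbf / A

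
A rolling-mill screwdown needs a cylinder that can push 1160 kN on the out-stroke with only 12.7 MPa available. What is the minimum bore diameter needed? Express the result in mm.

Extension force acts on the full piston face: F = P × (π/4)D².
D = √(4F / (πP)) = √(4 × 1160 kN / (π × 12.7 MPa))

D ≈ 341 mm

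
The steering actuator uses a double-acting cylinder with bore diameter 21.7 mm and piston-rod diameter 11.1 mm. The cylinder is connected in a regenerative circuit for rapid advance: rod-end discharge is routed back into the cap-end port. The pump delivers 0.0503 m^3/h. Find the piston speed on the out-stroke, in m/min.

v ≈ 8.66 m/min

In regeneration the rod-end outflow joins the pump flow into the cap end, so the net volume the pump must supply per unit advance equals the rod cross-section area.
Rod cross-section A_rod = π/4 × (11.1 mm)² = 96.77 mm^2
v = Q_pump / A_rod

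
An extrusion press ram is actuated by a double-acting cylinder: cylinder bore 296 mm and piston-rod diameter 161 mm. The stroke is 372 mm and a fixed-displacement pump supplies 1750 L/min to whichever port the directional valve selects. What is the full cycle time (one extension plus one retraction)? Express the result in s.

t ≈ 1.50 s

Cap-side area A_cap = π/4 × (296 mm)² = 68810 mm^2
Rod-side annular area A_ann = π/4 × (296² − 161²) = 48460 mm^2
t_ext = A_cap·L/Q = 0.8777 s
t_ret = A_ann·L/Q = 0.6180 s
t_cycle = t_ext + t_ret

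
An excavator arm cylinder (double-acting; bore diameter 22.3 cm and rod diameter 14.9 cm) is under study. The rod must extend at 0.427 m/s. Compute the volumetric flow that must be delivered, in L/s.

Cap-side area A_cap = π/4 × (22.3 cm)² = 390.6 cm^2
Q = A × v

Q ≈ 16.7 L/s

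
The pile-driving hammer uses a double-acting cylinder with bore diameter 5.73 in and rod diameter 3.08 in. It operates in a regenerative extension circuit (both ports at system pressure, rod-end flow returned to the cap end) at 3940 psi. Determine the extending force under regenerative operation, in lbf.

F ≈ 29400 lbf

With equal pressure on both faces, forces on the annular region cancel; the net push is pressure × rod cross-section.
Rod cross-section A_rod = π/4 × (3.08 in)² = 7.451 in^2
F = P × A_rod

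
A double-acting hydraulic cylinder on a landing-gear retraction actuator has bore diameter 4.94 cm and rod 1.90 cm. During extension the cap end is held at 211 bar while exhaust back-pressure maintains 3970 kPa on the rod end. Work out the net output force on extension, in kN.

F ≈ 34.0 kN

Cap-side area A_cap = π/4 × (4.94 cm)² = 19.17 cm^2
Rod-side annular area A_ann = π/4 × (4.94² − 1.90²) = 16.33 cm^2
Net thrust = P_cap·A_cap − P_rod·A_ann = 40.44 kN − 6.484 kN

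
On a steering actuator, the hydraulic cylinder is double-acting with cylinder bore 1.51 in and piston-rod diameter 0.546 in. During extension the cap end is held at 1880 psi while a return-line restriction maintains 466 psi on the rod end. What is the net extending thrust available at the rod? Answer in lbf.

Cap-side area A_cap = π/4 × (1.51 in)² = 1.791 in^2
Rod-side annular area A_ann = π/4 × (1.51² − 0.546²) = 1.557 in^2
Net thrust = P_cap·A_cap − P_rod·A_ann = 3367 lbf − 725.4 lbf

F ≈ 2640 lbf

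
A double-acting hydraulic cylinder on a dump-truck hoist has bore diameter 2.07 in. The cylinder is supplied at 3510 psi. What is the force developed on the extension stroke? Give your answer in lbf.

Cap-side area A_cap = π/4 × (2.07 in)² = 3.365 in^2
F = P × A_cap = 3510 psi × A_cap

F ≈ 11800 lbf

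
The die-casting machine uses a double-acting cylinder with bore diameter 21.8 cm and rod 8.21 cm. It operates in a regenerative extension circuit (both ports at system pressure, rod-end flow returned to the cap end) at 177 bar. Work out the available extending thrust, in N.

With equal pressure on both faces, forces on the annular region cancel; the net push is pressure × rod cross-section.
Rod cross-section A_rod = π/4 × (8.21 cm)² = 52.94 cm^2
F = P × A_rod

F ≈ 93700 N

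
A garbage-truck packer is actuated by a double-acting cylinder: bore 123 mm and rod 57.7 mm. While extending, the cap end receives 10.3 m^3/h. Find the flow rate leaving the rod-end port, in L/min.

Q_out ≈ 134 L/min

Cap-side area A_cap = π/4 × (123 mm)² = 11880 mm^2
Rod-side annular area A_ann = π/4 × (123² − 57.7²) = 9267 mm^2
Piston speed v = Q_in/A_cap; rod-end outflow Q_out = v × A_ann = Q_in × A_ann/A_cap.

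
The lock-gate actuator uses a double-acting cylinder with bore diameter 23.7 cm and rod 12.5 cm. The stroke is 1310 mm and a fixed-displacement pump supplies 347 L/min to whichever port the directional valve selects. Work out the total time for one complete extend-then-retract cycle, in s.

t ≈ 17.2 s

Cap-side area A_cap = π/4 × (23.7 cm)² = 441.2 cm^2
Rod-side annular area A_ann = π/4 × (23.7² − 12.5²) = 318.4 cm^2
t_ext = A_cap·L/Q = 9.993 s
t_ret = A_ann·L/Q = 7.213 s
t_cycle = t_ext + t_ret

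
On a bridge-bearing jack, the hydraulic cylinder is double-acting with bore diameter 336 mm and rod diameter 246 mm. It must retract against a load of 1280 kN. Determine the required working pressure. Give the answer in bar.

Rod-side annular area A_ann = π/4 × (336² − 246²) = 41140 mm^2
Retraction: pressure acts on the annular area.
P = F / A = 1280 kN / A

P ≈ 311 bar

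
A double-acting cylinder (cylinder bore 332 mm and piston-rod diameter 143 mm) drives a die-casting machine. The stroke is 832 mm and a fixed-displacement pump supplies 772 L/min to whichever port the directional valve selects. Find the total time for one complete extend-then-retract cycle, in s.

Cap-side area A_cap = π/4 × (332 mm)² = 86570 mm^2
Rod-side annular area A_ann = π/4 × (332² − 143²) = 70510 mm^2
t_ext = A_cap·L/Q = 5.598 s
t_ret = A_ann·L/Q = 4.559 s
t_cycle = t_ext + t_ret

t ≈ 10.2 s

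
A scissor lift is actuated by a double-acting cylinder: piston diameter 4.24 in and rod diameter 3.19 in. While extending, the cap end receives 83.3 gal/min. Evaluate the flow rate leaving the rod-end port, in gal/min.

Q_out ≈ 36.1 gal/min

Cap-side area A_cap = π/4 × (4.24 in)² = 14.12 in^2
Rod-side annular area A_ann = π/4 × (4.24² − 3.19²) = 6.127 in^2
Piston speed v = Q_in/A_cap; rod-end outflow Q_out = v × A_ann = Q_in × A_ann/A_cap.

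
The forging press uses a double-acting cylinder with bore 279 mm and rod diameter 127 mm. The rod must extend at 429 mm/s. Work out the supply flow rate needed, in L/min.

Q ≈ 1570 L/min

Cap-side area A_cap = π/4 × (279 mm)² = 61140 mm^2
Q = A × v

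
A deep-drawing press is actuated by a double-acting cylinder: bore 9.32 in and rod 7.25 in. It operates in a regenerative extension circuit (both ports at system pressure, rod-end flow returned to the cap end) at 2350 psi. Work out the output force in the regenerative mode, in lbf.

With equal pressure on both faces, forces on the annular region cancel; the net push is pressure × rod cross-section.
Rod cross-section A_rod = π/4 × (7.25 in)² = 41.28 in^2
F = P × A_rod

F ≈ 97000 lbf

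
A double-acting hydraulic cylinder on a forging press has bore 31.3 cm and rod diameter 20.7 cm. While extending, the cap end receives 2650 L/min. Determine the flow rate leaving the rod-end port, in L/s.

Cap-side area A_cap = π/4 × (31.3 cm)² = 769.4 cm^2
Rod-side annular area A_ann = π/4 × (31.3² − 20.7²) = 432.9 cm^2
Piston speed v = Q_in/A_cap; rod-end outflow Q_out = v × A_ann = Q_in × A_ann/A_cap.

Q_out ≈ 24.8 L/s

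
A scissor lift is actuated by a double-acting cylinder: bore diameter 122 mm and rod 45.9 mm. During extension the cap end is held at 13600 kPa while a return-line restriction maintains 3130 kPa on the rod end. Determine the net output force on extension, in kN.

F ≈ 128 kN

Cap-side area A_cap = π/4 × (122 mm)² = 11690 mm^2
Rod-side annular area A_ann = π/4 × (122² − 45.9²) = 10040 mm^2
Net thrust = P_cap·A_cap − P_rod·A_ann = 159.0 kN − 31.41 kN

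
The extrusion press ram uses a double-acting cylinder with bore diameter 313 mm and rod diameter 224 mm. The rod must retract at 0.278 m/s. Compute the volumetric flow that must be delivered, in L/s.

Q ≈ 10.4 L/s

Rod-side annular area A_ann = π/4 × (313² − 224²) = 37540 mm^2
Q = A × v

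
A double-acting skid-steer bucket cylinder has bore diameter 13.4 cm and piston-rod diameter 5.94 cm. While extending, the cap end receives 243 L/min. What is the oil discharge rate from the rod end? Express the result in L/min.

Cap-side area A_cap = π/4 × (13.4 cm)² = 141.0 cm^2
Rod-side annular area A_ann = π/4 × (13.4² − 5.94²) = 113.3 cm^2
Piston speed v = Q_in/A_cap; rod-end outflow Q_out = v × A_ann = Q_in × A_ann/A_cap.

Q_out ≈ 195 L/min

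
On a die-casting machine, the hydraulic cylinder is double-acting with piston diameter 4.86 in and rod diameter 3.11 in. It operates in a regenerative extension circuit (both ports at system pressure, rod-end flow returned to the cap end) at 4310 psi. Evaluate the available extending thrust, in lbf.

With equal pressure on both faces, forces on the annular region cancel; the net push is pressure × rod cross-section.
Rod cross-section A_rod = π/4 × (3.11 in)² = 7.596 in^2
F = P × A_rod

F ≈ 32700 lbf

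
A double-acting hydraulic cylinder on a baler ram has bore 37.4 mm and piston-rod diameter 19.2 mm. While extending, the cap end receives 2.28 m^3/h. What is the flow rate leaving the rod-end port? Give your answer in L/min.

Q_out ≈ 28.0 L/min

Cap-side area A_cap = π/4 × (37.4 mm)² = 1099 mm^2
Rod-side annular area A_ann = π/4 × (37.4² − 19.2²) = 809.1 mm^2
Piston speed v = Q_in/A_cap; rod-end outflow Q_out = v × A_ann = Q_in × A_ann/A_cap.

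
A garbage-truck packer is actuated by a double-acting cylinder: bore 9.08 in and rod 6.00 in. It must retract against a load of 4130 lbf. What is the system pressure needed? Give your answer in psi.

Rod-side annular area A_ann = π/4 × (9.08² − 6.00²) = 36.48 in^2
Retraction: pressure acts on the annular area.
P = F / A = 4130 lbf / A

P ≈ 113 psi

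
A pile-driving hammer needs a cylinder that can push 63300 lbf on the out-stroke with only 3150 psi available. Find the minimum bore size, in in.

Extension force acts on the full piston face: F = P × (π/4)D².
D = √(4F / (πP)) = √(4 × 63300 lbf / (π × 3150 psi))

D ≈ 5.06 in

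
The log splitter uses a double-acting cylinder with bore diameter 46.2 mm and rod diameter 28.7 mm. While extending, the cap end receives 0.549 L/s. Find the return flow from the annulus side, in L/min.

Q_out ≈ 20.2 L/min

Cap-side area A_cap = π/4 × (46.2 mm)² = 1676 mm^2
Rod-side annular area A_ann = π/4 × (46.2² − 28.7²) = 1029 mm^2
Piston speed v = Q_in/A_cap; rod-end outflow Q_out = v × A_ann = Q_in × A_ann/A_cap.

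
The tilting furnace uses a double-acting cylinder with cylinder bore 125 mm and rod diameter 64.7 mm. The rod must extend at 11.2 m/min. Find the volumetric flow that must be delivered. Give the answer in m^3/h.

Q ≈ 8.25 m^3/h

Cap-side area A_cap = π/4 × (125 mm)² = 12270 mm^2
Q = A × v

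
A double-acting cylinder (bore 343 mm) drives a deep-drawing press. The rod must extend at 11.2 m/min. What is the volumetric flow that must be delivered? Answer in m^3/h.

Cap-side area A_cap = π/4 × (343 mm)² = 92400 mm^2
Q = A × v

Q ≈ 62.1 m^3/h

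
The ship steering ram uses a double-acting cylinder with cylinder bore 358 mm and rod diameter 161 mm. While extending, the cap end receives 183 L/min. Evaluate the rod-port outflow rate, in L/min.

Q_out ≈ 146 L/min

Cap-side area A_cap = π/4 × (358 mm)² = 1.007e5 mm^2
Rod-side annular area A_ann = π/4 × (358² − 161²) = 80300 mm^2
Piston speed v = Q_in/A_cap; rod-end outflow Q_out = v × A_ann = Q_in × A_ann/A_cap.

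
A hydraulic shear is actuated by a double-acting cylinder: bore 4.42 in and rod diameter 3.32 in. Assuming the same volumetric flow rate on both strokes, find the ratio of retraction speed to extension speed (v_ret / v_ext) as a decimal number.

Cap-side area A_cap = π/4 × (4.42 in)² = 15.34 in^2
Rod-side annular area A_ann = π/4 × (4.42² − 3.32²) = 6.687 in^2
For equal Q, v ∝ 1/A, so v_ret/v_ext = A_cap/A_ann.

v_ret/v_ext ≈ 2.29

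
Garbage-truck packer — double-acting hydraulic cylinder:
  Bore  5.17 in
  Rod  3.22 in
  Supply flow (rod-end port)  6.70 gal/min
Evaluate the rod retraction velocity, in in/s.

Rod-side annular area A_ann = π/4 × (5.17² − 3.22²) = 12.85 in^2
Flow into the rod-end port fills the annular volume.
v = Q / A

v ≈ 2.01 in/s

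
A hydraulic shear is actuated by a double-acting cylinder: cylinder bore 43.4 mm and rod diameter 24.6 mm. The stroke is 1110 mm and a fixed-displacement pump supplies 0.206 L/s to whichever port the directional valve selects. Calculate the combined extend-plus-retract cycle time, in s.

Cap-side area A_cap = π/4 × (43.4 mm)² = 1479 mm^2
Rod-side annular area A_ann = π/4 × (43.4² − 24.6²) = 1004 mm^2
t_ext = A_cap·L/Q = 7.971 s
t_ret = A_ann·L/Q = 5.410 s
t_cycle = t_ext + t_ret

t ≈ 13.4 s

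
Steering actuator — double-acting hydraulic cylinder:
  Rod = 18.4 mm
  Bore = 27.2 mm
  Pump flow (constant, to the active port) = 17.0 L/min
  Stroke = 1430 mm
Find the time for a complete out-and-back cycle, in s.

t ≈ 4.52 s

Cap-side area A_cap = π/4 × (27.2 mm)² = 581.1 mm^2
Rod-side annular area A_ann = π/4 × (27.2² − 18.4²) = 315.2 mm^2
t_ext = A_cap·L/Q = 2.933 s
t_ret = A_ann·L/Q = 1.591 s
t_cycle = t_ext + t_ret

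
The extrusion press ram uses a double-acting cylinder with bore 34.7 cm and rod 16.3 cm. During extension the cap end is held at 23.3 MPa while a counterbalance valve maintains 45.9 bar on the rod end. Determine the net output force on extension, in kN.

Cap-side area A_cap = π/4 × (34.7 cm)² = 945.7 cm^2
Rod-side annular area A_ann = π/4 × (34.7² − 16.3²) = 737.0 cm^2
Net thrust = P_cap·A_cap − P_rod·A_ann = 2203 kN − 338.3 kN

F ≈ 1870 kN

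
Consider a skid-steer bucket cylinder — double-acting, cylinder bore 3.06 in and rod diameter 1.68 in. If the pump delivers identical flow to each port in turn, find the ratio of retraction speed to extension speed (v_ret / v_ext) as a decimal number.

Cap-side area A_cap = π/4 × (3.06 in)² = 7.354 in^2
Rod-side annular area A_ann = π/4 × (3.06² − 1.68²) = 5.137 in^2
For equal Q, v ∝ 1/A, so v_ret/v_ext = A_cap/A_ann.

v_ret/v_ext ≈ 1.43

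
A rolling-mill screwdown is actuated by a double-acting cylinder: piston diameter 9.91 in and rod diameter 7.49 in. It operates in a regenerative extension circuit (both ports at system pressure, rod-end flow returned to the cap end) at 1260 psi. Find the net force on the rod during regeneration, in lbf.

F ≈ 55500 lbf

With equal pressure on both faces, forces on the annular region cancel; the net push is pressure × rod cross-section.
Rod cross-section A_rod = π/4 × (7.49 in)² = 44.06 in^2
F = P × A_rod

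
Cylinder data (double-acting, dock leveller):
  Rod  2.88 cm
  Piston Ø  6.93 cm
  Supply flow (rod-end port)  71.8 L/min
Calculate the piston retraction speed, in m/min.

Rod-side annular area A_ann = π/4 × (6.93² − 2.88²) = 31.20 cm^2
Flow into the rod-end port fills the annular volume.
v = Q / A

v ≈ 23.0 m/min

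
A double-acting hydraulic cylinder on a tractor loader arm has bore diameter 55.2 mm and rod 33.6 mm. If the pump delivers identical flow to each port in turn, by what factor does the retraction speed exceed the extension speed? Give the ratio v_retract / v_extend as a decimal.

v_ret/v_ext ≈ 1.59

Cap-side area A_cap = π/4 × (55.2 mm)² = 2393 mm^2
Rod-side annular area A_ann = π/4 × (55.2² − 33.6²) = 1506 mm^2
For equal Q, v ∝ 1/A, so v_ret/v_ext = A_cap/A_ann.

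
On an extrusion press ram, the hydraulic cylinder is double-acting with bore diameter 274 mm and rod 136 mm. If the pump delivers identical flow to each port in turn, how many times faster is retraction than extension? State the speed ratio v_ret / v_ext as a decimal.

v_ret/v_ext ≈ 1.33

Cap-side area A_cap = π/4 × (274 mm)² = 58960 mm^2
Rod-side annular area A_ann = π/4 × (274² − 136²) = 44440 mm^2
For equal Q, v ∝ 1/A, so v_ret/v_ext = A_cap/A_ann.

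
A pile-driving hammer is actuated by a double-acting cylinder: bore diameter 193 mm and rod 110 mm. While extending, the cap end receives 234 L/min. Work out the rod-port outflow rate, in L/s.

Q_out ≈ 2.63 L/s

Cap-side area A_cap = π/4 × (193 mm)² = 29260 mm^2
Rod-side annular area A_ann = π/4 × (193² − 110²) = 19750 mm^2
Piston speed v = Q_in/A_cap; rod-end outflow Q_out = v × A_ann = Q_in × A_ann/A_cap.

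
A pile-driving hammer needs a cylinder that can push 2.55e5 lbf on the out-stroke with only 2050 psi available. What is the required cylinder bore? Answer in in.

D ≈ 12.6 in

Extension force acts on the full piston face: F = P × (π/4)D².
D = √(4F / (πP)) = √(4 × 2.55e5 lbf / (π × 2050 psi))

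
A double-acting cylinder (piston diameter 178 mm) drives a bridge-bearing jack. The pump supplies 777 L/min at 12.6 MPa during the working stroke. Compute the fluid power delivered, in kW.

W ≈ 163 kW

Hydraulic power = P × Q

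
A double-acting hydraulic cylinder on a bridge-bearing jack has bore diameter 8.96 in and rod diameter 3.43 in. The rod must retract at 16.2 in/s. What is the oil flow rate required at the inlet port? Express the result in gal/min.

Rod-side annular area A_ann = π/4 × (8.96² − 3.43²) = 53.81 in^2
Q = A × v

Q ≈ 226 gal/min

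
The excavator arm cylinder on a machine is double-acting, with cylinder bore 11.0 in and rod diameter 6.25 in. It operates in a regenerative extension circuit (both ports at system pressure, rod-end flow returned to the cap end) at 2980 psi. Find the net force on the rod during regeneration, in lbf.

F ≈ 91400 lbf

With equal pressure on both faces, forces on the annular region cancel; the net push is pressure × rod cross-section.
Rod cross-section A_rod = π/4 × (6.25 in)² = 30.68 in^2
F = P × A_rod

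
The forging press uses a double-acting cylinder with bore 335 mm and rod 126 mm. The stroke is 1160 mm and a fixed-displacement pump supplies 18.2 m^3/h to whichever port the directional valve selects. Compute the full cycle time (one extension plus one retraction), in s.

t ≈ 37.6 s

Cap-side area A_cap = π/4 × (335 mm)² = 88140 mm^2
Rod-side annular area A_ann = π/4 × (335² − 126²) = 75670 mm^2
t_ext = A_cap·L/Q = 20.22 s
t_ret = A_ann·L/Q = 17.36 s
t_cycle = t_ext + t_ret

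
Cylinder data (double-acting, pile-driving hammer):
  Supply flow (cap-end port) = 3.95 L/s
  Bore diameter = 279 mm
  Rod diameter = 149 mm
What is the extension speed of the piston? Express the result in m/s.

Cap-side area A_cap = π/4 × (279 mm)² = 61140 mm^2
v = Q / A

v ≈ 0.0646 m/s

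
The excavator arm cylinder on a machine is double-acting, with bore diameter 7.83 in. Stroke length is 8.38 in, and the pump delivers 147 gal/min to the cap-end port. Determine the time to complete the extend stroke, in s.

t ≈ 0.713 s

Cap-side area A_cap = π/4 × (7.83 in)² = 48.15 in^2
Swept volume V = A × L; t = V / Q = A·L / Q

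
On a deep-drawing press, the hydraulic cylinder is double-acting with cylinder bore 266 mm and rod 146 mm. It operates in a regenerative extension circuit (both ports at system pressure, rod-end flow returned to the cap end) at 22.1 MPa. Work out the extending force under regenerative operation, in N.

F ≈ 3.70e5 N

With equal pressure on both faces, forces on the annular region cancel; the net push is pressure × rod cross-section.
Rod cross-section A_rod = π/4 × (146 mm)² = 16740 mm^2
F = P × A_rod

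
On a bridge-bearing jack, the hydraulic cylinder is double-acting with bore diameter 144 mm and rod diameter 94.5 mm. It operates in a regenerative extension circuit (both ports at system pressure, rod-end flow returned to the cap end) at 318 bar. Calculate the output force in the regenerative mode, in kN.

F ≈ 223 kN

With equal pressure on both faces, forces on the annular region cancel; the net push is pressure × rod cross-section.
Rod cross-section A_rod = π/4 × (94.5 mm)² = 7014 mm^2
F = P × A_rod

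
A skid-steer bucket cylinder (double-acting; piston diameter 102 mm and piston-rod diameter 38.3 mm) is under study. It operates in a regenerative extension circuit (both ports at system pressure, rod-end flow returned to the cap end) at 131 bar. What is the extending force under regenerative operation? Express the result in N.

F ≈ 15100 N

With equal pressure on both faces, forces on the annular region cancel; the net push is pressure × rod cross-section.
Rod cross-section A_rod = π/4 × (38.3 mm)² = 1152 mm^2
F = P × A_rod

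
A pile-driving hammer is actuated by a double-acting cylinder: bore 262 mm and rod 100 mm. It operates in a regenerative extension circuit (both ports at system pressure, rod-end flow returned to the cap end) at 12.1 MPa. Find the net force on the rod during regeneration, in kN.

With equal pressure on both faces, forces on the annular region cancel; the net push is pressure × rod cross-section.
Rod cross-section A_rod = π/4 × (100 mm)² = 7854 mm^2
F = P × A_rod

F ≈ 95.0 kN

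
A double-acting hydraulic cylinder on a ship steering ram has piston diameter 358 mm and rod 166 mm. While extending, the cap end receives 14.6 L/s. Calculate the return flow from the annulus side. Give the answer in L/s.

Cap-side area A_cap = π/4 × (358 mm)² = 1.007e5 mm^2
Rod-side annular area A_ann = π/4 × (358² − 166²) = 79020 mm^2
Piston speed v = Q_in/A_cap; rod-end outflow Q_out = v × A_ann = Q_in × A_ann/A_cap.

Q_out ≈ 11.5 L/s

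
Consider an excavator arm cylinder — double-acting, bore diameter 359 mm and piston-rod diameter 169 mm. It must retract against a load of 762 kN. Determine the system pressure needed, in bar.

Rod-side annular area A_ann = π/4 × (359² − 169²) = 78790 mm^2
Retraction: pressure acts on the annular area.
P = F / A = 762 kN / A

P ≈ 96.7 bar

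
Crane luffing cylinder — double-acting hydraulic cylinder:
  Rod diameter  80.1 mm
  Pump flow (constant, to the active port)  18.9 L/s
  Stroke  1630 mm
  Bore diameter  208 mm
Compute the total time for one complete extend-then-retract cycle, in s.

Cap-side area A_cap = π/4 × (208 mm)² = 33980 mm^2
Rod-side annular area A_ann = π/4 × (208² − 80.1²) = 28940 mm^2
t_ext = A_cap·L/Q = 2.931 s
t_ret = A_ann·L/Q = 2.496 s
t_cycle = t_ext + t_ret

t ≈ 5.43 s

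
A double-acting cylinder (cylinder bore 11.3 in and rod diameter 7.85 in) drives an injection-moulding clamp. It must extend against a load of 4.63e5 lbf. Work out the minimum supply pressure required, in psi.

P ≈ 4620 psi

Cap-side area A_cap = π/4 × (11.3 in)² = 100.3 in^2
P = F / A = 4.63e5 lbf / A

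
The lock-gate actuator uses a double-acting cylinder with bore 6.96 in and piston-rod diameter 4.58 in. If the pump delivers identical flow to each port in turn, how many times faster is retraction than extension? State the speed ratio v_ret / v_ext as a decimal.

v_ret/v_ext ≈ 1.76

Cap-side area A_cap = π/4 × (6.96 in)² = 38.05 in^2
Rod-side annular area A_ann = π/4 × (6.96² − 4.58²) = 21.57 in^2
For equal Q, v ∝ 1/A, so v_ret/v_ext = A_cap/A_ann.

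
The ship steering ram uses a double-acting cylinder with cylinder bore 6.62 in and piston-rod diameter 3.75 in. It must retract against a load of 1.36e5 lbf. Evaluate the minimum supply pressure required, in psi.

P ≈ 5820 psi

Rod-side annular area A_ann = π/4 × (6.62² − 3.75²) = 23.37 in^2
Retraction: pressure acts on the annular area.
P = F / A = 1.36e5 lbf / A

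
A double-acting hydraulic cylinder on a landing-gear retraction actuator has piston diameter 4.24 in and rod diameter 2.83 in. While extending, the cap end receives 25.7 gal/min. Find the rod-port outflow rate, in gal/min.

Q_out ≈ 14.3 gal/min

Cap-side area A_cap = π/4 × (4.24 in)² = 14.12 in^2
Rod-side annular area A_ann = π/4 × (4.24² − 2.83²) = 7.829 in^2
Piston speed v = Q_in/A_cap; rod-end outflow Q_out = v × A_ann = Q_in × A_ann/A_cap.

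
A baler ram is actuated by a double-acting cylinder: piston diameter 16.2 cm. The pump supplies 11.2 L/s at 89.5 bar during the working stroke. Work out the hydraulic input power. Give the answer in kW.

Hydraulic power = P × Q

W ≈ 100 kW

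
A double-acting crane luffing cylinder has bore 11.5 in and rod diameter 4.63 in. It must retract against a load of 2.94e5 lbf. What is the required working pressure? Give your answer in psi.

P ≈ 3380 psi

Rod-side annular area A_ann = π/4 × (11.5² − 4.63²) = 87.03 in^2
Retraction: pressure acts on the annular area.
P = F / A = 2.94e5 lbf / A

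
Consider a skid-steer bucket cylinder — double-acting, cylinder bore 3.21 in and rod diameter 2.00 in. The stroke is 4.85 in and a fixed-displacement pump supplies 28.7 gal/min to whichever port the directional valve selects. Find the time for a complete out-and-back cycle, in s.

Cap-side area A_cap = π/4 × (3.21 in)² = 8.093 in^2
Rod-side annular area A_ann = π/4 × (3.21² − 2.00²) = 4.951 in^2
t_ext = A_cap·L/Q = 0.3552 s
t_ret = A_ann·L/Q = 0.2173 s
t_cycle = t_ext + t_ret

t ≈ 0.573 s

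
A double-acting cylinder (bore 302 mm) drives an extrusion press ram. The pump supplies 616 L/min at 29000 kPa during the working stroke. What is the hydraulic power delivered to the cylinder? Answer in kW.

Hydraulic power = P × Q

W ≈ 298 kW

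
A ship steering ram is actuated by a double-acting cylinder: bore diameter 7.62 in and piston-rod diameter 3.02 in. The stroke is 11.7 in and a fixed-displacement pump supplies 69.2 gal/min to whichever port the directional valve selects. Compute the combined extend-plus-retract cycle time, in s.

Cap-side area A_cap = π/4 × (7.62 in)² = 45.60 in^2
Rod-side annular area A_ann = π/4 × (7.62² − 3.02²) = 38.44 in^2
t_ext = A_cap·L/Q = 2.003 s
t_ret = A_ann·L/Q = 1.688 s
t_cycle = t_ext + t_ret

t ≈ 3.69 s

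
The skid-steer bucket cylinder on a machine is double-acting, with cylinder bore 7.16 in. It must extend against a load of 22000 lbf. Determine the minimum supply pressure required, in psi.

Cap-side area A_cap = π/4 × (7.16 in)² = 40.26 in^2
P = F / A = 22000 lbf / A

P ≈ 546 psi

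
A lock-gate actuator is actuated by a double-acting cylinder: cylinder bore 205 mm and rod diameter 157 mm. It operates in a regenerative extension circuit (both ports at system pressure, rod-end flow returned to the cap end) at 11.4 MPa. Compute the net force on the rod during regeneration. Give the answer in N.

F ≈ 2.21e5 N

With equal pressure on both faces, forces on the annular region cancel; the net push is pressure × rod cross-section.
Rod cross-section A_rod = π/4 × (157 mm)² = 19360 mm^2
F = P × A_rod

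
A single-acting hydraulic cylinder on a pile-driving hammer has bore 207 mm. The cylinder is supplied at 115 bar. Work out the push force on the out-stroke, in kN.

Cap-side area A_cap = π/4 × (207 mm)² = 33650 mm^2
F = P × A_cap = 115 bar × A_cap

F ≈ 387 kN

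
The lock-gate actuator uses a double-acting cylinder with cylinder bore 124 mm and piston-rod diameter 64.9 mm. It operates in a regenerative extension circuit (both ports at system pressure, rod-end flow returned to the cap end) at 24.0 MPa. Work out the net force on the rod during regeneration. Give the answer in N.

With equal pressure on both faces, forces on the annular region cancel; the net push is pressure × rod cross-section.
Rod cross-section A_rod = π/4 × (64.9 mm)² = 3308 mm^2
F = P × A_rod

F ≈ 79400 N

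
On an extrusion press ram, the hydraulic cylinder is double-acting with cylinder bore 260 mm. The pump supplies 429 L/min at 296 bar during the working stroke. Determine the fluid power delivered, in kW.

Hydraulic power = P × Q

W ≈ 212 kW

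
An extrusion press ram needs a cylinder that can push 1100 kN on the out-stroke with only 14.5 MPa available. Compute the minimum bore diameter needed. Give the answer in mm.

D ≈ 311 mm

Extension force acts on the full piston face: F = P × (π/4)D².
D = √(4F / (πP)) = √(4 × 1100 kN / (π × 14.5 MPa))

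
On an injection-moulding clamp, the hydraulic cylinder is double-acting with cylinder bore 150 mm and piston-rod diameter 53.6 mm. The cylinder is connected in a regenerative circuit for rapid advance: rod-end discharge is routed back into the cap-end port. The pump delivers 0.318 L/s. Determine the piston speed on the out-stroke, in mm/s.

In regeneration the rod-end outflow joins the pump flow into the cap end, so the net volume the pump must supply per unit advance equals the rod cross-section area.
Rod cross-section A_rod = π/4 × (53.6 mm)² = 2256 mm^2
v = Q_pump / A_rod

v ≈ 141 mm/s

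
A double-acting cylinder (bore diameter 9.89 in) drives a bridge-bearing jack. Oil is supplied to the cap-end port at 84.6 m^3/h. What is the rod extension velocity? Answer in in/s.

Cap-side area A_cap = π/4 × (9.89 in)² = 76.82 in^2
v = Q / A

v ≈ 18.7 in/s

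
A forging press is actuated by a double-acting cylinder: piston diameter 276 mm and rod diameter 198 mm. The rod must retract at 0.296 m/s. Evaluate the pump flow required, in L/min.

Rod-side annular area A_ann = π/4 × (276² − 198²) = 29040 mm^2
Q = A × v

Q ≈ 516 L/min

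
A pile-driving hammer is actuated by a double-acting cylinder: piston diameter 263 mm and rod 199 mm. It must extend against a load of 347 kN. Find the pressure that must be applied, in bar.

P ≈ 63.9 bar

Cap-side area A_cap = π/4 × (263 mm)² = 54330 mm^2
P = F / A = 347 kN / A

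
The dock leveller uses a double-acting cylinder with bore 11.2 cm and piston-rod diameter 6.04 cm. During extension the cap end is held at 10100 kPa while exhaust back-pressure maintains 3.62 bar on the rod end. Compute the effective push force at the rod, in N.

Cap-side area A_cap = π/4 × (11.2 cm)² = 98.52 cm^2
Rod-side annular area A_ann = π/4 × (11.2² − 6.04²) = 69.87 cm^2
Net thrust = P_cap·A_cap − P_rod·A_ann = 99510 N − 2529 N

F ≈ 97000 N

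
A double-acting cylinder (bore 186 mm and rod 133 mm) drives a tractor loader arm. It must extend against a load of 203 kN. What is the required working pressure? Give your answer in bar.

P ≈ 74.7 bar

Cap-side area A_cap = π/4 × (186 mm)² = 27170 mm^2
P = F / A = 203 kN / A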